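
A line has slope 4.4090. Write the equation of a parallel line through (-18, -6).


Parallel lines have equal slopes.
m2 = 4.4090
b2 = -6 - 4.4090*(-18) = 73.3620

y = 4.4090x + 73.3620


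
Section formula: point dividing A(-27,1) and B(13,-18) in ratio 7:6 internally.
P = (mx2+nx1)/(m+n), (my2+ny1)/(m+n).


Px = (7*13 + 6*(-27))/13 = -71/13 = -5.4615
Py = (7*(-18) + 6*1)/13 = -120/13 = -9.2308

P = (-5.4615, -9.2308)


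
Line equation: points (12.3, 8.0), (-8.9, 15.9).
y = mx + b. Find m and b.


m = (7.9)/(-21.2) = -0.3726
b = y1 - m*x1 = 8.0 - (7.9*12.3)/(-21.2) = 8.0 + 4.5835 = 12.5835

y = -0.3726x + 12.5835


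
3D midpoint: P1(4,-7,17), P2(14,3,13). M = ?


Mx = (4+14)/2 = 9.0000
My = (-7+3)/2 = -2.0000
Mz = (17+13)/2 = 15.0000

M = (9.0000, -2.0000, 15.0000)


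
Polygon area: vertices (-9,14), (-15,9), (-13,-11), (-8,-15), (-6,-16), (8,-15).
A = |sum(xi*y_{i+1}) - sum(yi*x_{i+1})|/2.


sum(xi*y_{i+1}) = -9*9 - 15*(-11) - 13*(-15) - 8*(-16) - 6*(-15) + 8*14 = 609
sum(yi*x_{i+1}) = 14*(-15) + 9*(-13) - 11*(-8) - 15*(-6) - 16*8 - 15*(-9) = -142
Area = |609 + 142|/2 = 751/2 = 375.5000

375.5000 sq units


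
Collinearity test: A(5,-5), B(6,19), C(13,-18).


5*(19+ 18) + 6*(-18+ 5) + 13*(-5-19)
= 185 - 78 - 312 = -205

No, not collinear (determinant = -205)


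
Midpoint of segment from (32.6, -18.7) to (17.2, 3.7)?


Mx = (32.6 + 17.2)/2 = 49.8/2 = 24.9000
My = (-18.7 + 3.7)/2 = -15.0/2 = -7.5000

(24.9000, -7.5000)


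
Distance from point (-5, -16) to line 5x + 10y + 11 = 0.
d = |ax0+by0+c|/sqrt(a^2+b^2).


|5*(-5) + 10*(-16) + 11| = |-174| = 174
sqrt(25 + 100) = sqrt(125) = 11.1803
d = 174/sqrt(125) = 15.5630

15.5630


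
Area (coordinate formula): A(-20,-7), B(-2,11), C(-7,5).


-20*(11-5) = -120
-2*(5+ 7) = -24
-7*(-7-11) = 126
sum = -18
Area = |-18|/2 = 9.0000

9.0000 sq units


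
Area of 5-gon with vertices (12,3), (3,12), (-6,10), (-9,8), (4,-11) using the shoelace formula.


sum(xi*y_{i+1}) = 12*12 + 3*10 - 6*8 - 9*(-11) + 4*3 = 237
sum(yi*x_{i+1}) = 3*3 + 12*(-6) + 10*(-9) + 8*4 - 11*12 = -253
Area = |237 + 253|/2 = 490/2 = 245.0000

245.0000 sq units


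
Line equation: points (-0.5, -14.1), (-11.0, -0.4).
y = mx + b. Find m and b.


m = (13.7)/(-10.5) = -1.3048
b = y1 - m*x1 = -14.1 - (13.7*(-0.5))/(-10.5) = -14.1 - 0.6524 = -14.7524

y = -1.3048x - 14.7524


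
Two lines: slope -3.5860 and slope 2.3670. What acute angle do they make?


m1-m2 = -5.953
1+m1*m2 = -7.488062
tan(theta) = |-5.953/(-7.488062)| = 0.794999
theta = arctan(|-5.953/(-7.488062)|) = 38.4847 degrees (acute angle)

38.4847 degrees


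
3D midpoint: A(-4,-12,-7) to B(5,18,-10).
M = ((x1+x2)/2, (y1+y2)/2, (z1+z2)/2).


Mx = (-4+5)/2 = 0.5000
My = (-12+18)/2 = 3.0000
Mz = (-7- 10)/2 = -8.5000

M = (0.5000, 3.0000, -8.5000)


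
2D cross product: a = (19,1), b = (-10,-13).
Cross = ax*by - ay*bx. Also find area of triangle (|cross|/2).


cross = 19*(-13) - 1*(-10) = -247 + 10 = -237
Triangle area = |-237|/2 = 237/2 = 118.5000

cross = -237, triangle area = 118.5000


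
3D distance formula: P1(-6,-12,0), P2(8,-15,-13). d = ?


dx=14, dy=-3, dz=-13
d = sqrt(196+9+169) = sqrt(374) = 19.3391

19.3391


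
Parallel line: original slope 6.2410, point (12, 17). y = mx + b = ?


Parallel lines have equal slopes.
m2 = 6.2410
b2 = 17 - 6.2410*12 = -57.8920

y = 6.2410x - 57.8920


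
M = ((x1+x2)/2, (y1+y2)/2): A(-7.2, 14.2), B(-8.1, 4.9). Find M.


Mx = (-7.2 - 8.1)/2 = -15.3/2 = -7.6500
My = (14.2 + 4.9)/2 = 19.1/2 = 9.5500

(-7.6500, 9.5500)


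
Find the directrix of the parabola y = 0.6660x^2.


a = 0.6660
1/(4a) = 0.3754
directrix: y = -0.3754 = -0.3754

y = -0.3754


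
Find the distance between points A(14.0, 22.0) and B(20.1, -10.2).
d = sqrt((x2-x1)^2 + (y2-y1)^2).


dx = 20.1 - 14.0 = 6.1
dy = -10.2 - 22.0 = -32.2
d = sqrt(37.21 + 1036.84) = sqrt(1074.05) = 32.7727

32.7727


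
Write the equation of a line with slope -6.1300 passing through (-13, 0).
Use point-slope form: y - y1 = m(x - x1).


y - 0 = -6.1300(x + 13)
y = -6.1300x + 0 + 6.1300*(-13)
y = -6.1300x - 79.6900

y = -6.1300x - 79.6900


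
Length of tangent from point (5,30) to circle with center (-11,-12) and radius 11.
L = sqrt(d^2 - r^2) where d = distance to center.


d = sqrt((5+ 11)^2 + (30+ 12)^2) = sqrt(256+1764) = 44.9444
L = sqrt(2020.0000 - 121) = sqrt(1899.0000) = 43.5775

43.5775


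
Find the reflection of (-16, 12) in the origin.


Reflection rule for origin: (-x, -y)
(-16, 12) -> (16, -12)

(16, -12)


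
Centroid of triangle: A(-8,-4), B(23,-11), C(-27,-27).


Gx = (-8+23- 27)/3 = -12/3 = -4.0000
Gy = (-4- 11- 27)/3 = -42/3 = -14.0000

G = (-4.0000, -14.0000)


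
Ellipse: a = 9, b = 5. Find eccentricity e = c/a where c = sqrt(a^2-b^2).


c = sqrt(81-25) = sqrt(56) = 7.4833
e = c/a = sqrt(56)/9 = 0.8315

e = 0.8315


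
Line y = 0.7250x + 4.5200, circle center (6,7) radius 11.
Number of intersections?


Substitute y = 0.7250x + 4.5200: (x-6)^2 + (0.7250x+4.5200-7)^2 = 121
Expand to Ax^2 + Bx + C = 0, where b-k = -2.48
A = 1+m^2 = 1.525625
B = 2(m(b-k) - h) = 2(0.7250*(-2.48) - 6) = -15.596
C = h^2 + (b-k)^2 - r^2 = 36 + 6.1504 - 121 = -78.8496
disc = B^2-4AC = 243.2352 + 481.1797 = 724.4149
disc > 0

2 intersection points


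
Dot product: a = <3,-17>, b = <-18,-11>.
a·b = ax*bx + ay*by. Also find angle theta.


a·b = 3*(-18) - 17*(-11) = -54 + 187 = 133
|a| = sqrt(9+289) = 17.2627
|b| = sqrt(324+121) = 21.0950
cos(theta) = 133/(sqrt(298)*sqrt(445)) = 133/sqrt(132610) = 0.365228
theta = arccos(133/sqrt(132610)) = 68.5784 degrees

a·b = 133, theta = 68.5784 deg


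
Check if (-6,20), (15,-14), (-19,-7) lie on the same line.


-6*(-14+ 7) + 15*(-7-20) - 19*(20+ 14)
= 42 - 405 - 646 = -1009

No, not collinear (determinant = -1009)


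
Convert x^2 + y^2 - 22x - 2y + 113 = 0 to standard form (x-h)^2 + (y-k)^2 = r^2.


h = -D/2 = 22/2 = 11
k = -E/2 = 2/2 = 1
r^2 = h^2 + k^2 - F = 121 + 1 - 113 = 9
r = 3

Center (11, 1), radius = 3


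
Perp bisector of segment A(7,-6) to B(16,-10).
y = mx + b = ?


Midpoint = (11.5, -8)
Slope of AB = dy/dx = -4/9 = -0.4444
Perp slope = -dx/dy = 9/4 = 2.2500
b = My - (perp slope)*Mx = -8 + (9*11.5)/(-4) = -8 - 25.8750 = -33.8750

y = 2.2500x - 33.8750


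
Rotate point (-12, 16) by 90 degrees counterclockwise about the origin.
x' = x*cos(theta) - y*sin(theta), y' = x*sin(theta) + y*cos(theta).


cos(90) = 0, sin(90) = 1
x' = -12*0 - 16*1 = -16
y' = -12*1 + 16*0 = -12

(-16, -12)


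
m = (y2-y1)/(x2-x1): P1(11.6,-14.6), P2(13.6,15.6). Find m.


dy = 15.6 + 14.6 = 30.2
dx = 13.6 - 11.6 = 2.0
m = 30.2/2.0 = 15.1000

m = 15.1000


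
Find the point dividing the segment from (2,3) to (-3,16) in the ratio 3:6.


Px = (3*(-3) + 6*2)/9 = 3/9 = 0.3333
Py = (3*16 + 6*3)/9 = 66/9 = 7.3333

P = (0.3333, 7.3333)


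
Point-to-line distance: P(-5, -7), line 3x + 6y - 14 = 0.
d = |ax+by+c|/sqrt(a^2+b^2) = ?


|3*(-5) + 6*(-7) - 14| = |-71| = 71
sqrt(9 + 36) = sqrt(45) = 6.7082
d = 71/sqrt(45) = 10.5841

10.5841


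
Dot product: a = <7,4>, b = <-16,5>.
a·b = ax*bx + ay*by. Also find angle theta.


a·b = 7*(-16) + 4*5 = -112 + 20 = -92
|a| = sqrt(49+16) = 8.0623
|b| = sqrt(256+25) = 16.7631
cos(theta) = -92/(sqrt(65)*sqrt(281)) = -92/sqrt(18265) = -0.680735
theta = arccos(-92/sqrt(18265)) = 132.9011 degrees

a·b = -92, theta = 132.9011 deg


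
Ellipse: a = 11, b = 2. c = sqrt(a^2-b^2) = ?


c^2 = 11^2 - 2^2 = 121 - 4 = 117
c = sqrt(117) = 10.8167

c = 10.8167


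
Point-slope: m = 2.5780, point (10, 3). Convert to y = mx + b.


y - 3 = 2.5780(x - 10)
y = 2.5780x + 3 - 2.5780*10
y = 2.5780x - 22.7800

y = 2.5780x - 22.7800


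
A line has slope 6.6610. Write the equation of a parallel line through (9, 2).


Parallel lines have equal slopes.
m2 = 6.6610
b2 = 2 - 6.6610*9 = -57.9490

y = 6.6610x - 57.9490


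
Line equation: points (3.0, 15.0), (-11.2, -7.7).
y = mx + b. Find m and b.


m = (-22.7)/(-14.2) = 1.5986
b = y1 - m*x1 = 15.0 - (-22.7*3.0)/(-14.2) = 15.0 - 4.7958 = 10.2042

y = 1.5986x + 10.2042


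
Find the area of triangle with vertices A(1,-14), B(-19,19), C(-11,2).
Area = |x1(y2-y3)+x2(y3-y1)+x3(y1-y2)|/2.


1*(19-2) = 17
-19*(2+ 14) = -304
-11*(-14-19) = 363
sum = 76
Area = |76|/2 = 38.0000

38.0000 sq units


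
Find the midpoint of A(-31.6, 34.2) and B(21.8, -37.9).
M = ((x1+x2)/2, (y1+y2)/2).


Mx = (-31.6 + 21.8)/2 = -9.8/2 = -4.9000
My = (34.2 - 37.9)/2 = -3.7/2 = -1.8500

(-4.9000, -1.8500)


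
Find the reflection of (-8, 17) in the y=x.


Reflection rule for y=x: (y, x)
(-8, 17) -> (17, -8)

(17, -8)


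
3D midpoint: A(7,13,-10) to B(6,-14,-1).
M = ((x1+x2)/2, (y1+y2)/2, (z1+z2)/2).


Mx = (7+6)/2 = 6.5000
My = (13- 14)/2 = -0.5000
Mz = (-10- 1)/2 = -5.5000

M = (6.5000, -0.5000, -5.5000)


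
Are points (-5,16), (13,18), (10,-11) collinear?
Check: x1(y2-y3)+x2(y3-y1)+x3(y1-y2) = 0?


-5*(18+ 11) + 13*(-11-16) + 10*(16-18)
= -145 - 351 - 20 = -516

No, not collinear (determinant = -516)


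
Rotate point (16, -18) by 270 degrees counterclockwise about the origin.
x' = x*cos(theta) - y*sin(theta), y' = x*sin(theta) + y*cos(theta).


cos(270) = 0, sin(270) = -1
x' = 16*0 + 18*(-1) = -18
y' = 16*(-1) - 18*0 = -16

(-18, -16)


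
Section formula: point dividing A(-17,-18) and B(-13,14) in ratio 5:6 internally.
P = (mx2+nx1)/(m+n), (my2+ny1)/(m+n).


Px = (5*(-13) + 6*(-17))/11 = -167/11 = -15.1818
Py = (5*14 + 6*(-18))/11 = -38/11 = -3.4545

P = (-15.1818, -3.4545)


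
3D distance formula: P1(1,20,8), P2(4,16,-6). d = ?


dx=3, dy=-4, dz=-14
d = sqrt(9+16+196) = sqrt(221) = 14.8661

14.8661


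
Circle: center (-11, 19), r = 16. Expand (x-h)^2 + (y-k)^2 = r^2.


(x+ 11)^2 + (y-19)^2 = 16^2
D = -2h = 22, E = -2k = -38
F = h^2+k^2-r^2 = 121+361-256 = 226

x^2 + y^2 + 22x - 38y + 226 = 0


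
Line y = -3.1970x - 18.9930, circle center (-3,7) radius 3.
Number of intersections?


Substitute y = -3.1970x - 18.9930: (x+ 3)^2 + (-3.1970x- 18.9930-7)^2 = 9
Expand to Ax^2 + Bx + C = 0, where b-k = -25.993
A = 1+m^2 = 11.220809
B = 2(m(b-k) - h) = 2(-3.1970*(-25.993) + 3) = 172.199242
C = h^2 + (b-k)^2 - r^2 = 9 + 675.636049 - 9 = 675.636049
disc = B^2-4AC = 29652.5789 - 30324.7322 = -672.1533
disc < 0

0 intersection points


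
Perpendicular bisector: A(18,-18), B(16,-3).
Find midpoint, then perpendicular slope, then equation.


Midpoint = (17, -10.5)
Slope of AB = dy/dx = 15/(-2) = -7.5000
Perp slope = -dx/dy = 2/15 = 0.1333
b = My - (perp slope)*Mx = -10.5 + (-2*17)/15 = -10.5 - 2.2667 = -12.7667

y = 0.1333x - 12.7667


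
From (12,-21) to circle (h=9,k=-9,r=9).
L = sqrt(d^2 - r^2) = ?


d = sqrt((12-9)^2 + (-21+ 9)^2) = sqrt(9+144) = 12.3693
L = sqrt(153.0000 - 81) = sqrt(72.0000) = 8.4853

8.4853


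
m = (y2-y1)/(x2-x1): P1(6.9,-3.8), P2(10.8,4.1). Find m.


dy = 4.1 + 3.8 = 7.9
dx = 10.8 - 6.9 = 3.9
m = 7.9/3.9 = 2.0256

m = 2.0256


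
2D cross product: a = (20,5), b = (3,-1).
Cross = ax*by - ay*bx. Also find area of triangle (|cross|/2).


cross = 20*(-1) - 5*3 = -20 - 15 = -35
Triangle area = |-35|/2 = 35/2 = 17.5000

cross = -35, triangle area = 17.5000


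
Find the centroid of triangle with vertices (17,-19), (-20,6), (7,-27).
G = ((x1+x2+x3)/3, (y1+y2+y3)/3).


Gx = (17- 20+7)/3 = 4/3 = 1.3333
Gy = (-19+6- 27)/3 = -40/3 = -13.3333

G = (1.3333, -13.3333)


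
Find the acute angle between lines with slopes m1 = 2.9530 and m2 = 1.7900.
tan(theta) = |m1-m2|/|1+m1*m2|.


m1-m2 = 1.163
1+m1*m2 = 6.28587
tan(theta) = |1.163/6.28587| = 0.185018
theta = arctan(|1.163/6.28587|) = 10.4822 degrees (acute angle)

10.4822 degrees


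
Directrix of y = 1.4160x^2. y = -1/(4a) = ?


a = 1.4160
1/(4a) = 0.1766
directrix: y = -0.1766 = -0.1766

y = -0.1766


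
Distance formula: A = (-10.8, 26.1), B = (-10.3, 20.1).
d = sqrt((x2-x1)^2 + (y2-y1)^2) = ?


dx = -10.3 + 10.8 = 0.5
dy = 20.1 - 26.1 = -6.0
d = sqrt(0.25 + 36.0) = sqrt(36.25) = 6.0208

6.0208


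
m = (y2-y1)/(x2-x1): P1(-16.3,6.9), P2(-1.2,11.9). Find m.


dy = 11.9 - 6.9 = 5.0
dx = -1.2 + 16.3 = 15.1
m = 5.0/15.1 = 0.3311

m = 0.3311


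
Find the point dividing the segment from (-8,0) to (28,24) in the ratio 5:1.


Px = (5*28 + 1*(-8))/6 = 132/6 = 22.0000
Py = (5*24 + 1*0)/6 = 120/6 = 20.0000

P = (22.0000, 20.0000)


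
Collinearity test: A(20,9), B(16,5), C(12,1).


20*(5-1) + 16*(1-9) + 12*(9-5)
= 80 - 128 + 48 = 0

Yes, collinear (determinant = 0)


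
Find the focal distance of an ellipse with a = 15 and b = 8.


c^2 = 15^2 - 8^2 = 225 - 64 = 161
c = sqrt(161) = 12.6886

c = 12.6886


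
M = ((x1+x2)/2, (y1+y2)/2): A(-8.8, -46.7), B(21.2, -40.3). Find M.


Mx = (-8.8 + 21.2)/2 = 12.4/2 = 6.2000
My = (-46.7 - 40.3)/2 = -87.0/2 = -43.5000

(6.2000, -43.5000)


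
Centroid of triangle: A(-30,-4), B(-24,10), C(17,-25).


Gx = (-30- 24+17)/3 = -37/3 = -12.3333
Gy = (-4+10- 25)/3 = -19/3 = -6.3333

G = (-12.3333, -6.3333)


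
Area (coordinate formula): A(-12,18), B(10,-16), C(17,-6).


-12*(-16+ 6) = 120
10*(-6-18) = -240
17*(18+ 16) = 578
sum = 458
Area = |458|/2 = 229.0000

229.0000 sq units


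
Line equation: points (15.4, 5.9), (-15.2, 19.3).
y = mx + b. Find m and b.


m = (13.4)/(-30.6) = -0.4379
b = y1 - m*x1 = 5.9 - (13.4*15.4)/(-30.6) = 5.9 + 6.7438 = 12.6438

y = -0.4379x + 12.6438


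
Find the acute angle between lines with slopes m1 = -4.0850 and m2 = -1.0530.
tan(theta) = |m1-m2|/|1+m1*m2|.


m1-m2 = -3.032
1+m1*m2 = 5.301505
tan(theta) = |-3.032/5.301505| = 0.571913
theta = arctan(|-3.032/5.301505|) = 29.7658 degrees (acute angle)

29.7658 degrees


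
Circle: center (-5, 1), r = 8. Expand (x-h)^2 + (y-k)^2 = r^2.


(x+ 5)^2 + (y-1)^2 = 8^2
D = -2h = 10, E = -2k = -2
F = h^2+k^2-r^2 = 25+1-64 = -38

x^2 + y^2 + 10x - 2y - 38 = 0


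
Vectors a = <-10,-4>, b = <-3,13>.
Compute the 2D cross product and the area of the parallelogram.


cross = -10*13 + 4*(-3) = -130 - 12 = -142
Parallelogram area = |-142| = 142

cross = -142, parallelogram area = 142


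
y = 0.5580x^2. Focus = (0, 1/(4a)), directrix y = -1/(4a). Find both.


a = 0.5580
1/(4a) = 0.4480
Focus = (0, 0.4480)
Directrix: y = -0.4480

Focus = (0, 0.4480), Directrix: y = -0.4480


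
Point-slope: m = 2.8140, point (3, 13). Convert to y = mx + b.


y - 13 = 2.8140(x - 3)
y = 2.8140x + 13 - 2.8140*3
y = 2.8140x + 4.5580

y = 2.8140x + 4.5580


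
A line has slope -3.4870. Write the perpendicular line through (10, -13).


Perpendicular slope = -1/m1 = -1/(-3.4870) = 0.2868
b2 = y0 - m2*x0 = -13 + 10/(-3.4870) = -13 - 2.8678 = -15.8678

y = 0.2868x - 15.8678


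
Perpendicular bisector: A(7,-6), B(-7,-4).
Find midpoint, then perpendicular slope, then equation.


Midpoint = (0, -5)
Slope of AB = dy/dx = 2/(-14) = -0.1429
Perp slope = -dx/dy = 14/2 = 7.0000
b = My - (perp slope)*Mx = -5 + (-14*0)/2 = -5 + 0 = -5.0000

y = 7.0000x - 5.0000


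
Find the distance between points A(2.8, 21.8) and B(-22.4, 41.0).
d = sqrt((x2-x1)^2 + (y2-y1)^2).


dx = -22.4 - 2.8 = -25.2
dy = 41.0 - 21.8 = 19.2
d = sqrt(635.04 + 368.64) = sqrt(1003.68) = 31.6809

31.6809


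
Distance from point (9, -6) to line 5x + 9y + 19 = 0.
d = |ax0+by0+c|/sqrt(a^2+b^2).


|5*9 + 9*(-6) + 19| = |10| = 10
sqrt(25 + 81) = sqrt(106) = 10.2956
d = 10/sqrt(106) = 0.9713

0.9713


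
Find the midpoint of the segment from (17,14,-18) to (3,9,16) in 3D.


Mx = (17+3)/2 = 10.0000
My = (14+9)/2 = 11.5000
Mz = (-18+16)/2 = -1.0000

M = (10.0000, 11.5000, -1.0000)


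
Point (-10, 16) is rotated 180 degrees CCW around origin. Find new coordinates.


cos(180) = -1, sin(180) = 0
x' = -10*(-1) - 16*0 = 10
y' = -10*0 + 16*(-1) = -16

(10, -16)


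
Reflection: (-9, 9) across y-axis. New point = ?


Reflection rule for y-axis: (-x, y)
(-9, 9) -> (9, 9)

(9, 9)


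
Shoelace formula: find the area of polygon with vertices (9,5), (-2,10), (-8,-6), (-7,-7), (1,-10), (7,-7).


sum(xi*y_{i+1}) = 9*10 - 2*(-6) - 8*(-7) - 7*(-10) + 1*(-7) + 7*5 = 256
sum(yi*x_{i+1}) = 5*(-2) + 10*(-8) - 6*(-7) - 7*1 - 10*7 - 7*9 = -188
Area = |256 + 188|/2 = 444/2 = 222.0000

222.0000 sq units


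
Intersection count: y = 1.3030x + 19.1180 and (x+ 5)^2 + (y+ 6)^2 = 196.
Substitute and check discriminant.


Substitute y = 1.3030x + 19.1180: (x+ 5)^2 + (1.3030x+19.1180+ 6)^2 = 196
Expand to Ax^2 + Bx + C = 0, where b-k = 25.118
A = 1+m^2 = 2.697809
B = 2(m(b-k) - h) = 2(1.3030*25.118 + 5) = 75.457508
C = h^2 + (b-k)^2 - r^2 = 25 + 630.913924 - 196 = 459.913924
disc = B^2-4AC = 5693.8355 - 4963.0397 = 730.7958
disc > 0

2 intersection points


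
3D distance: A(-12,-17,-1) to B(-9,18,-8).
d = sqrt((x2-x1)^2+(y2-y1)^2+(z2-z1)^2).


dx=3, dy=35, dz=-7
d = sqrt(9+1225+49) = sqrt(1283) = 35.8190

35.8190


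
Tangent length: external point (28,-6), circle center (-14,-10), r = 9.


d = sqrt((28+ 14)^2 + (-6+ 10)^2) = sqrt(1764+16) = 42.1900
L = sqrt(1780.0000 - 81) = sqrt(1699.0000) = 41.2189

41.2189


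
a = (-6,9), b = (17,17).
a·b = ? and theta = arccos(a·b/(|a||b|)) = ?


a·b = -6*17 + 9*17 = -102 + 153 = 51
|a| = sqrt(36+81) = 10.8167
|b| = sqrt(289+289) = 24.0416
cos(theta) = 51/(sqrt(117)*sqrt(578)) = 51/sqrt(67626) = 0.196116
theta = arccos(51/sqrt(67626)) = 78.6901 degrees

a·b = 51, theta = 78.6901 deg


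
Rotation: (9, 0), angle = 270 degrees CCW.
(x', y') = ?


cos(270) = 0, sin(270) = -1
x' = 9*0 - 0*(-1) = 0
y' = 9*(-1) + 0*0 = -9

(0, -9)


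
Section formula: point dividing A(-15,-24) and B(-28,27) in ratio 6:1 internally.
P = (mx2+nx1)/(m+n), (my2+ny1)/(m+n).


Px = (6*(-28) + 1*(-15))/7 = -183/7 = -26.1429
Py = (6*27 + 1*(-24))/7 = 138/7 = 19.7143

P = (-26.1429, 19.7143)


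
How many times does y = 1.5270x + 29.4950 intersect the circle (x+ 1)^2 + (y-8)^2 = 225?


Substitute y = 1.5270x + 29.4950: (x+ 1)^2 + (1.5270x+29.4950-8)^2 = 225
Expand to Ax^2 + Bx + C = 0, where b-k = 21.495
A = 1+m^2 = 3.331729
B = 2(m(b-k) - h) = 2(1.5270*21.495 + 1) = 67.64573
C = h^2 + (b-k)^2 - r^2 = 1 + 462.035025 - 225 = 238.035025
disc = B^2-4AC = 4575.9448 - 3172.2728 = 1403.6720
disc > 0

2 intersection points


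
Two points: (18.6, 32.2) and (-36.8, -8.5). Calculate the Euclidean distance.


dx = -36.8 - 18.6 = -55.4
dy = -8.5 - 32.2 = -40.7
d = sqrt(3069.16 + 1656.49) = sqrt(4725.65) = 68.7434

68.7434


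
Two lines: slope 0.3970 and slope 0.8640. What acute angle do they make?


m1-m2 = -0.467
1+m1*m2 = 1.343008
tan(theta) = |-0.467/1.343008| = 0.347727
theta = arctan(|-0.467/1.343008|) = 19.1739 degrees (acute angle)

19.1739 degrees


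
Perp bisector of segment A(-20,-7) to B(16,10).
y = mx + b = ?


Midpoint = (-2, 1.5)
Slope of AB = dy/dx = 17/36 = 0.4722
Perp slope = -dx/dy = -36/17 = -2.1176
b = My - (perp slope)*Mx = 1.5 + (36*(-2))/17 = 1.5 - 4.2353 = -2.7353

y = -2.1176x - 2.7353


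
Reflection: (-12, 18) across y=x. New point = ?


Reflection rule for y=x: (y, x)
(-12, 18) -> (18, -12)

(18, -12)


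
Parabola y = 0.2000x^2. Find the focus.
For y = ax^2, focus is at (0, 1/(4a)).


a = 0.2000
4a = 0.8000
focus = (0, 1/0.8000) = (0, 1.2500)

Focus = (0, 1.2500)


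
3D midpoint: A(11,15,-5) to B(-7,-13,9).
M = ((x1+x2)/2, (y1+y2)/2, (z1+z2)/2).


Mx = (11- 7)/2 = 2.0000
My = (15- 13)/2 = 1.0000
Mz = (-5+9)/2 = 2.0000

M = (2.0000, 1.0000, 2.0000)


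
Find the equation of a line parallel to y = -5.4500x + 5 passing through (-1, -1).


Parallel lines have equal slopes.
m2 = -5.4500
b2 = -1 + 5.4500*(-1) = -6.4500

y = -5.4500x - 6.4500


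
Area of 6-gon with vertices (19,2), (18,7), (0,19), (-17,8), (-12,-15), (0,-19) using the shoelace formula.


sum(xi*y_{i+1}) = 19*7 + 18*19 + 0*8 - 17*(-15) - 12*(-19) + 0*2 = 958
sum(yi*x_{i+1}) = 2*18 + 7*0 + 19*(-17) + 8*(-12) - 15*0 - 19*19 = -744
Area = |958 + 744|/2 = 1702/2 = 851.0000

851.0000 sq units


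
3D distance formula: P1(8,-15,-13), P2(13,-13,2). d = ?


dx=5, dy=2, dz=15
d = sqrt(25+4+225) = sqrt(254) = 15.9374

15.9374


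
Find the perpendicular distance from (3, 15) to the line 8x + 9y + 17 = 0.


|8*3 + 9*15 + 17| = |176| = 176
sqrt(64 + 81) = sqrt(145) = 12.0416
d = 176/sqrt(145) = 14.6160

14.6160


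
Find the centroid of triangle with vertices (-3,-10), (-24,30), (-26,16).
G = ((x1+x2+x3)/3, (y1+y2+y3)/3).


Gx = (-3- 24- 26)/3 = -53/3 = -17.6667
Gy = (-10+30+16)/3 = 36/3 = 12.0000

G = (-17.6667, 12.0000)


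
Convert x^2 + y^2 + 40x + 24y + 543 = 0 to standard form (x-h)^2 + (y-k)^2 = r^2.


h = -D/2 = -40/2 = -20
k = -E/2 = -24/2 = -12
r^2 = h^2 + k^2 - F = 400 + 144 - 543 = 1
r = 1

Center (-20, -12), radius = 1


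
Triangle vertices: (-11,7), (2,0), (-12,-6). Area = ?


-11*(0+ 6) = -66
2*(-6-7) = -26
-12*(7-0) = -84
sum = -176
Area = |-176|/2 = 88.0000

88.0000 sq units


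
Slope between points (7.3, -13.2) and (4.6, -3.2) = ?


dy = -3.2 + 13.2 = 10.0
dx = 4.6 - 7.3 = -2.7
m = 10.0/(-2.7) = -3.7037

m = -3.7037


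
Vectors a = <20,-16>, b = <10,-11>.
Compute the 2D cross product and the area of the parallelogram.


cross = 20*(-11) + 16*10 = -220 + 160 = -60
Parallelogram area = |-60| = 60

cross = -60, parallelogram area = 60


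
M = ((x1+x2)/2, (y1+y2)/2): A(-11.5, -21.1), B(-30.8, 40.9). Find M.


Mx = (-11.5 - 30.8)/2 = -42.3/2 = -21.1500
My = (-21.1 + 40.9)/2 = 19.8/2 = 9.9000

(-21.1500, 9.9000)


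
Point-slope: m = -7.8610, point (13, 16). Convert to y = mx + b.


y - 16 = -7.8610(x - 13)
y = -7.8610x + 16 + 7.8610*13
y = -7.8610x + 118.1930

y = -7.8610x + 118.1930


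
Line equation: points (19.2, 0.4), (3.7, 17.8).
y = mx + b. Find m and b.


m = (17.4)/(-15.5) = -1.1226
b = y1 - m*x1 = 0.4 - (17.4*19.2)/(-15.5) = 0.4 + 21.5535 = 21.9535

y = -1.1226x + 21.9535


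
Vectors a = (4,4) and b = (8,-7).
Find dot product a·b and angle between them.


a·b = 4*8 + 4*(-7) = 32 - 28 = 4
|a| = sqrt(16+16) = 5.6569
|b| = sqrt(64+49) = 10.6301
cos(theta) = 4/(sqrt(32)*sqrt(113)) = 4/sqrt(3616) = 0.066519
theta = arccos(4/sqrt(3616)) = 86.1859 degrees

a·b = 4, theta = 86.1859 deg


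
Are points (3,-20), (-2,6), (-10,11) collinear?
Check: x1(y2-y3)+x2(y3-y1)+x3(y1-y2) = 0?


3*(6-11) - 2*(11+ 20) - 10*(-20-6)
= -15 - 62 + 260 = 183

No, not collinear (determinant = 183)


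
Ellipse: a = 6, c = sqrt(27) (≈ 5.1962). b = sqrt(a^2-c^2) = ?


b^2 = 6^2 - (sqrt(27))^2 = 36 - 27 = 9
b = sqrt(9) = 3

b = 3


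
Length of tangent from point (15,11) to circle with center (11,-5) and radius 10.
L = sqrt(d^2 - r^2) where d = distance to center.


d = sqrt((15-11)^2 + (11+ 5)^2) = sqrt(16+256) = 16.4924
L = sqrt(272.0000 - 100) = sqrt(172.0000) = 13.1149

13.1149


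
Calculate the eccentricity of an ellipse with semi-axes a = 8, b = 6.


c = sqrt(64-36) = sqrt(28) = 5.2915
e = c/a = sqrt(28)/8 = 0.6614

e = 0.6614


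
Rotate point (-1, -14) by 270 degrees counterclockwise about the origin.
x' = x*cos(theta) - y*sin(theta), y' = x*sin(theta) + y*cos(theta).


cos(270) = 0, sin(270) = -1
x' = -1*0 + 14*(-1) = -14
y' = -1*(-1) - 14*0 = 1

(-14, 1)


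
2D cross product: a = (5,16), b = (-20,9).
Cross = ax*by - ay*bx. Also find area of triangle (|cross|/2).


cross = 5*9 - 16*(-20) = 45 + 320 = 365
Triangle area = |365|/2 = 365/2 = 182.5000

cross = 365, triangle area = 182.5000


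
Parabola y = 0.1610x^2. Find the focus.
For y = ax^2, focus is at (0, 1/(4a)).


a = 0.1610
4a = 0.6440
focus = (0, 1/0.6440) = (0, 1.5528)

Focus = (0, 1.5528)


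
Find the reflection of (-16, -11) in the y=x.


Reflection rule for y=x: (y, x)
(-16, -11) -> (-11, -16)

(-11, -16)


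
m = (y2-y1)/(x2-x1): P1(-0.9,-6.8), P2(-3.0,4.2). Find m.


dy = 4.2 + 6.8 = 11.0
dx = -3.0 + 0.9 = -2.1
m = 11.0/(-2.1) = -5.2381

m = -5.2381


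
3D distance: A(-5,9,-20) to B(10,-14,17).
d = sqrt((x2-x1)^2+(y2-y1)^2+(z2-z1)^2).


dx=15, dy=-23, dz=37
d = sqrt(225+529+1369) = sqrt(2123) = 46.0760

46.0760


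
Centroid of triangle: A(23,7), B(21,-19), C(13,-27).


Gx = (23+21+13)/3 = 57/3 = 19.0000
Gy = (7- 19- 27)/3 = -39/3 = -13.0000

G = (19.0000, -13.0000)


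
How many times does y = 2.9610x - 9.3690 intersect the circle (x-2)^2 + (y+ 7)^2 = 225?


Substitute y = 2.9610x - 9.3690: (x-2)^2 + (2.9610x- 9.3690+ 7)^2 = 225
Expand to Ax^2 + Bx + C = 0, where b-k = -2.369
A = 1+m^2 = 9.767521
B = 2(m(b-k) - h) = 2(2.9610*(-2.369) - 2) = -18.029218
C = h^2 + (b-k)^2 - r^2 = 4 + 5.612161 - 225 = -215.387839
disc = B^2-4AC = 325.0527 + 8415.2210 = 8740.2737
disc > 0

2 intersection points


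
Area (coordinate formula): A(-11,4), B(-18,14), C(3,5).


-11*(14-5) = -99
-18*(5-4) = -18
3*(4-14) = -30
sum = -147
Area = |-147|/2 = 73.5000

73.5000 sq units


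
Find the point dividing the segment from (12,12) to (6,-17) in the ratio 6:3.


Px = (6*6 + 3*12)/9 = 72/9 = 8.0000
Py = (6*(-17) + 3*12)/9 = -66/9 = -7.3333

P = (8.0000, -7.3333)


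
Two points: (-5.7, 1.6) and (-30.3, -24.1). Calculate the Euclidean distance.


dx = -30.3 + 5.7 = -24.6
dy = -24.1 - 1.6 = -25.7
d = sqrt(605.16 + 660.49) = sqrt(1265.65) = 35.5760

35.5760


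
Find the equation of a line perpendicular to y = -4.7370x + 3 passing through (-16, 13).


Perpendicular slope = -1/m1 = -1/(-4.7370) = 0.2111
b2 = y0 - m2*x0 = 13 - 16/(-4.7370) = 13 + 3.3777 = 16.3777

y = 0.2111x + 16.3777


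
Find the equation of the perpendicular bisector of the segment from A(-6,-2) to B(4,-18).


Midpoint = (-1, -10)
Slope of AB = dy/dx = -16/10 = -1.6000
Perp slope = -dx/dy = 10/16 = 0.6250
b = My - (perp slope)*Mx = -10 + (10*(-1))/(-16) = -10 + 0.6250 = -9.3750

y = 0.6250x - 9.3750


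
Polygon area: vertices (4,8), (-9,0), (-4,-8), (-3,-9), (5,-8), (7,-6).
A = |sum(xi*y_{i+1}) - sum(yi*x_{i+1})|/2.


sum(xi*y_{i+1}) = 4*0 - 9*(-8) - 4*(-9) - 3*(-8) + 5*(-6) + 7*8 = 158
sum(yi*x_{i+1}) = 8*(-9) + 0*(-4) - 8*(-3) - 9*5 - 8*7 - 6*4 = -173
Area = |158 + 173|/2 = 331/2 = 165.5000

165.5000 sq units


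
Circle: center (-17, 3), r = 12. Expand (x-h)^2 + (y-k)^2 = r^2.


(x+ 17)^2 + (y-3)^2 = 12^2
D = -2h = 34, E = -2k = -6
F = h^2+k^2-r^2 = 289+9-144 = 154

x^2 + y^2 + 34x - 6y + 154 = 0


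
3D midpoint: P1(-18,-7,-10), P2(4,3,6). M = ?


Mx = (-18+4)/2 = -7.0000
My = (-7+3)/2 = -2.0000
Mz = (-10+6)/2 = -2.0000

M = (-7.0000, -2.0000, -2.0000)


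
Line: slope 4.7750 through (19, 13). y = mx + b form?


y - 13 = 4.7750(x - 19)
y = 4.7750x + 13 - 4.7750*19
y = 4.7750x - 77.7250

y = 4.7750x - 77.7250


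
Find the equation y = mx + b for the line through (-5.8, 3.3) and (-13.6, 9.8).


m = (6.5)/(-7.8) = -0.8333
b = y1 - m*x1 = 3.3 - (6.5*(-5.8))/(-7.8) = 3.3 - 4.8333 = -1.5333

y = -0.8333x - 1.5333


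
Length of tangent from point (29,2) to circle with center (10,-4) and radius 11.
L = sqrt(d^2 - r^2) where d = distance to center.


d = sqrt((29-10)^2 + (2+ 4)^2) = sqrt(361+36) = 19.9249
L = sqrt(397.0000 - 121) = sqrt(276.0000) = 16.6132

16.6132


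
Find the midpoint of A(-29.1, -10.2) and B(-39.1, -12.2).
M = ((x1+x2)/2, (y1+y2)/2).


Mx = (-29.1 - 39.1)/2 = -68.2/2 = -34.1000
My = (-10.2 - 12.2)/2 = -22.4/2 = -11.2000

(-34.1000, -11.2000)


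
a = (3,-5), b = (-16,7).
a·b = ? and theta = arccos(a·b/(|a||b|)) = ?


a·b = 3*(-16) - 5*7 = -48 - 35 = -83
|a| = sqrt(9+25) = 5.8310
|b| = sqrt(256+49) = 17.4642
cos(theta) = -83/(sqrt(34)*sqrt(305)) = -83/sqrt(10370) = -0.815058
theta = arccos(-83/sqrt(10370)) = 144.5931 degrees

a·b = -83, theta = 144.5931 deg


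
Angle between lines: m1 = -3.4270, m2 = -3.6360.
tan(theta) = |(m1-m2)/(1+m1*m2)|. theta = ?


m1-m2 = 0.209
1+m1*m2 = 13.460572
tan(theta) = |0.209/13.460572| = 0.015527
theta = arctan(|0.209/13.460572|) = 0.8896 degrees (acute angle)

0.8896 degrees


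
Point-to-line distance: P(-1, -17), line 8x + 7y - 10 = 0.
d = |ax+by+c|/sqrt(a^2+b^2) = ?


|8*(-1) + 7*(-17) - 10| = |-137| = 137
sqrt(64 + 49) = sqrt(113) = 10.6301
d = 137/sqrt(113) = 12.8879

12.8879


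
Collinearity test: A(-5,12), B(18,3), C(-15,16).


-5*(3-16) + 18*(16-12) - 15*(12-3)
= 65 + 72 - 135 = 2

No, not collinear (determinant = 2)


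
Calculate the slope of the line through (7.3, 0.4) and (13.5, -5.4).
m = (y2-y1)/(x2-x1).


dy = -5.4 - 0.4 = -5.8
dx = 13.5 - 7.3 = 6.2
m = -5.8/6.2 = -0.9355

m = -0.9355


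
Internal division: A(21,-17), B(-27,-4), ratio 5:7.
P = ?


Px = (5*(-27) + 7*21)/12 = 12/12 = 1.0000
Py = (5*(-4) + 7*(-17))/12 = -139/12 = -11.5833

P = (1.0000, -11.5833)


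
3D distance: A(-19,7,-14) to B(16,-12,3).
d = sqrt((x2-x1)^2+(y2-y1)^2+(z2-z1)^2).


dx=35, dy=-19, dz=17
d = sqrt(1225+361+289) = sqrt(1875) = 43.3013

43.3013


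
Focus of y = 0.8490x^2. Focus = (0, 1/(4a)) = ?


a = 0.8490
4a = 3.3960
focus = (0, 1/3.3960) = (0, 0.2945)

Focus = (0, 0.2945)


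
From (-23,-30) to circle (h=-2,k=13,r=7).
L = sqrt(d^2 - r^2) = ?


d = sqrt((-23+ 2)^2 + (-30-13)^2) = sqrt(441+1849) = 47.8539
L = sqrt(2290.0000 - 49) = sqrt(2241.0000) = 47.3392

47.3392


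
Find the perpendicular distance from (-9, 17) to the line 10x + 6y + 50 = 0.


|10*(-9) + 6*17 + 50| = |62| = 62
sqrt(100 + 36) = sqrt(136) = 11.6619
d = 62/sqrt(136) = 5.3165

5.3165


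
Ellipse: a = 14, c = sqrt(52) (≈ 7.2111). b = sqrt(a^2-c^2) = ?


b^2 = 14^2 - (sqrt(52))^2 = 196 - 52 = 144
b = sqrt(144) = 12

b = 12


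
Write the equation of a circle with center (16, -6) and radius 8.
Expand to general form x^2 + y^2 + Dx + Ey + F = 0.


(x-16)^2 + (y+ 6)^2 = 8^2
D = -2h = -32, E = -2k = 12
F = h^2+k^2-r^2 = 256+36-64 = 228

x^2 + y^2 - 32x + 12y + 228 = 0


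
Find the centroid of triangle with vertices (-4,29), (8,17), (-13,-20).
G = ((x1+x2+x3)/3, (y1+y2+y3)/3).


Gx = (-4+8- 13)/3 = -9/3 = -3.0000
Gy = (29+17- 20)/3 = 26/3 = 8.6667

G = (-3.0000, 8.6667)


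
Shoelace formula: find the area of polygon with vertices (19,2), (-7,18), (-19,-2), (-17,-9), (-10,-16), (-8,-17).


sum(xi*y_{i+1}) = 19*18 - 7*(-2) - 19*(-9) - 17*(-16) - 10*(-17) - 8*2 = 953
sum(yi*x_{i+1}) = 2*(-7) + 18*(-19) - 2*(-17) - 9*(-10) - 16*(-8) - 17*19 = -427
Area = |953 + 427|/2 = 1380/2 = 690.0000

690.0000 sq units


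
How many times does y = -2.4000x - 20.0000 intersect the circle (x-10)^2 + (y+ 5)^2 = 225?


Substitute y = -2.4000x - 20.0000: (x-10)^2 + (-2.4000x- 20.0000+ 5)^2 = 225
Expand to Ax^2 + Bx + C = 0, where b-k = -15
A = 1+m^2 = 6.76
B = 2(m(b-k) - h) = 2(-2.4000*(-15) - 10) = 52
C = h^2 + (b-k)^2 - r^2 = 100 + 225 - 225 = 100
disc = B^2-4AC = 2704.0000 - 2704.0000 = 0
disc = 0

1 intersection point (tangent)


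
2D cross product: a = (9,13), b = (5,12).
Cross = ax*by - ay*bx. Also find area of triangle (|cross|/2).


cross = 9*12 - 13*5 = 108 - 65 = 43
Triangle area = |43|/2 = 43/2 = 21.5000

cross = 43, triangle area = 21.5000


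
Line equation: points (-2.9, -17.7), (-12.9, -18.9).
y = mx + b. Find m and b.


m = (-1.2)/(-10.0) = 0.1200
b = y1 - m*x1 = -17.7 - (-1.2*(-2.9))/(-10.0) = -17.7 + 0.3480 = -17.3520

y = 0.1200x - 17.3520


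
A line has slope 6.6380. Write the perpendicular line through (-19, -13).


Perpendicular slope = -1/m1 = -1/6.6380 = -0.1506
b2 = y0 - m2*x0 = -13 - 19/6.6380 = -13 - 2.8623 = -15.8623

y = -0.1506x - 15.8623


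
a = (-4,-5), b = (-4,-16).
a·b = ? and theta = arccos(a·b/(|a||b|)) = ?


a·b = -4*(-4) - 5*(-16) = 16 + 80 = 96
|a| = sqrt(16+25) = 6.4031
|b| = sqrt(16+256) = 16.4924
cos(theta) = 96/(sqrt(41)*sqrt(272)) = 96/sqrt(11152) = 0.909065
theta = arccos(96/sqrt(11152)) = 24.6236 degrees

a·b = 96, theta = 24.6236 deg


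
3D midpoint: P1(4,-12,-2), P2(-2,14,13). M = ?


Mx = (4- 2)/2 = 1.0000
My = (-12+14)/2 = 1.0000
Mz = (-2+13)/2 = 5.5000

M = (1.0000, 1.0000, 5.5000)


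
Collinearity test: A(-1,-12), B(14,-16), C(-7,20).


-1*(-16-20) + 14*(20+ 12) - 7*(-12+ 16)
= 36 + 448 - 28 = 456

No, not collinear (determinant = 456)


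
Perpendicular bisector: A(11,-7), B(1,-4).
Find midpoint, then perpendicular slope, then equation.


Midpoint = (6, -5.5)
Slope of AB = dy/dx = 3/(-10) = -0.3000
Perp slope = -dx/dy = 10/3 = 3.3333
b = My - (perp slope)*Mx = -5.5 + (-10*6)/3 = -5.5 - 20.0000 = -25.5000

y = 3.3333x - 25.5000


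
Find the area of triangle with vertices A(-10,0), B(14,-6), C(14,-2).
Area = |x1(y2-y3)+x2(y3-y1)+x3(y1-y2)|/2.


-10*(-6+ 2) = 40
14*(-2-0) = -28
14*(0+ 6) = 84
sum = 96
Area = |96|/2 = 48.0000

48.0000 sq units


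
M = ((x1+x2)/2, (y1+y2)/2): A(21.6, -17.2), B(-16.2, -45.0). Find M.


Mx = (21.6 - 16.2)/2 = 5.4/2 = 2.7000
My = (-17.2 - 45.0)/2 = -62.2/2 = -31.1000

(2.7000, -31.1000)


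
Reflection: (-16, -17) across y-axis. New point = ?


Reflection rule for y-axis: (-x, y)
(-16, -17) -> (16, -17)

(16, -17)


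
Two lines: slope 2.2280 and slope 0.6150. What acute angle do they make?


m1-m2 = 1.613
1+m1*m2 = 2.37022
tan(theta) = |1.613/2.37022| = 0.680528
theta = arctan(|1.613/2.37022|) = 34.2364 degrees (acute angle)

34.2364 degrees


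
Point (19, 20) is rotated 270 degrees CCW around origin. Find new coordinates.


cos(270) = 0, sin(270) = -1
x' = 19*0 - 20*(-1) = 20
y' = 19*(-1) + 20*0 = -19

(20, -19)


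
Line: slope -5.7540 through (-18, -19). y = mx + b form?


y + 19 = -5.7540(x + 18)
y = -5.7540x - 19 + 5.7540*(-18)
y = -5.7540x - 122.5720

y = -5.7540x - 122.5720


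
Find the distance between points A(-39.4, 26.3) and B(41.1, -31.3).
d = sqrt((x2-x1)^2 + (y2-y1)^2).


dx = 41.1 + 39.4 = 80.5
dy = -31.3 - 26.3 = -57.6
d = sqrt(6480.25 + 3317.76) = sqrt(9798.01) = 98.9849

98.9849


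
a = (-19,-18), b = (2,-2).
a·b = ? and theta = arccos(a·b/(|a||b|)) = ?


a·b = -19*2 - 18*(-2) = -38 + 36 = -2
|a| = sqrt(361+324) = 26.1725
|b| = sqrt(4+4) = 2.8284
cos(theta) = -2/(sqrt(685)*sqrt(8)) = -2/sqrt(5480) = -0.027017
theta = arccos(-2/sqrt(5480)) = 91.5482 degrees

a·b = -2, theta = 91.5482 deg


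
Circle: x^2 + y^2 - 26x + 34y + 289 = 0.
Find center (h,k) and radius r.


h = -D/2 = 26/2 = 13
k = -E/2 = -34/2 = -17
r^2 = h^2 + k^2 - F = 169 + 289 - 289 = 169
r = 13

Center (13, -17), radius = 13


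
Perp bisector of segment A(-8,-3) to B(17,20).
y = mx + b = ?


Midpoint = (4.5, 8.5)
Slope of AB = dy/dx = 23/25 = 0.9200
Perp slope = -dx/dy = -25/23 = -1.0870
b = My - (perp slope)*Mx = 8.5 + (25*4.5)/23 = 8.5 + 4.8913 = 13.3913

y = -1.0870x + 13.3913


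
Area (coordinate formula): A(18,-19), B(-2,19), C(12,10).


18*(19-10) = 162
-2*(10+ 19) = -58
12*(-19-19) = -456
sum = -352
Area = |-352|/2 = 176.0000

176.0000 sq units


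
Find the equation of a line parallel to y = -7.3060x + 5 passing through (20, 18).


Parallel lines have equal slopes.
m2 = -7.3060
b2 = 18 + 7.3060*20 = 164.1200

y = -7.3060x + 164.1200


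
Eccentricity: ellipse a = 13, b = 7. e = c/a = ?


c = sqrt(169-49) = sqrt(120) = 10.9545
e = c/a = sqrt(120)/13 = 0.8427

e = 0.8427


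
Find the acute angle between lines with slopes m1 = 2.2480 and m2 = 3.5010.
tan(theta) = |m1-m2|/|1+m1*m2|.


m1-m2 = -1.253
1+m1*m2 = 8.870248
tan(theta) = |-1.253/8.870248| = 0.141259
theta = arctan(|-1.253/8.870248|) = 8.0403 degrees (acute angle)

8.0403 degrees


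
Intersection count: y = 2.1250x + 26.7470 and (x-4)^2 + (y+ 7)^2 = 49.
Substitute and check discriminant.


Substitute y = 2.1250x + 26.7470: (x-4)^2 + (2.1250x+26.7470+ 7)^2 = 49
Expand to Ax^2 + Bx + C = 0, where b-k = 33.747
A = 1+m^2 = 5.515625
B = 2(m(b-k) - h) = 2(2.1250*33.747 - 4) = 135.42475
C = h^2 + (b-k)^2 - r^2 = 16 + 1138.860009 - 49 = 1105.860009
disc = B^2-4AC = 18339.8629 - 24398.0364 = -6058.1735
disc < 0

0 intersection points


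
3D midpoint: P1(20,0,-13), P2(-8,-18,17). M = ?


Mx = (20- 8)/2 = 6.0000
My = (0- 18)/2 = -9.0000
Mz = (-13+17)/2 = 2.0000

M = (6.0000, -9.0000, 2.0000)


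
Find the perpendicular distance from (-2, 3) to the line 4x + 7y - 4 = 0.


|4*(-2) + 7*3 - 4| = |9| = 9
sqrt(16 + 49) = sqrt(65) = 8.0623
d = 9/sqrt(65) = 1.1163

1.1163


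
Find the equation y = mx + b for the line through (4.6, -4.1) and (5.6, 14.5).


m = (18.6)/(1.0) = 18.6000
b = y1 - m*x1 = -4.1 - (18.6*4.6)/(1.0) = -4.1 - 85.5600 = -89.6600

y = 18.6000x - 89.6600


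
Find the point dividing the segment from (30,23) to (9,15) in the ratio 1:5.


Px = (1*9 + 5*30)/6 = 159/6 = 26.5000
Py = (1*15 + 5*23)/6 = 130/6 = 21.6667

P = (26.5000, 21.6667)


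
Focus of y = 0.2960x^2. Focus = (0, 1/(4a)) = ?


a = 0.2960
4a = 1.1840
focus = (0, 1/1.1840) = (0, 0.8446)

Focus = (0, 0.8446)


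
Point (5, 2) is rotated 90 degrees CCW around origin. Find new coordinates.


cos(90) = 0, sin(90) = 1
x' = 5*0 - 2*1 = -2
y' = 5*1 + 2*0 = 5

(-2, 5)


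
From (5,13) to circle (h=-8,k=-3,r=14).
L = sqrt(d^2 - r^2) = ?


d = sqrt((5+ 8)^2 + (13+ 3)^2) = sqrt(169+256) = 20.6155
L = sqrt(425.0000 - 196) = sqrt(229.0000) = 15.1327

15.1327


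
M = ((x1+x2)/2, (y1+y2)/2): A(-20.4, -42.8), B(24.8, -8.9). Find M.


Mx = (-20.4 + 24.8)/2 = 4.4/2 = 2.2000
My = (-42.8 - 8.9)/2 = -51.7/2 = -25.8500

(2.2000, -25.8500)


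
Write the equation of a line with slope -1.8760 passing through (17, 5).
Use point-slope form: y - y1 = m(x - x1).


y - 5 = -1.8760(x - 17)
y = -1.8760x + 5 + 1.8760*17
y = -1.8760x + 36.8920

y = -1.8760x + 36.8920


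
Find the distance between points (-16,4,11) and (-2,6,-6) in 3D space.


dx=14, dy=2, dz=-17
d = sqrt(196+4+289) = sqrt(489) = 22.1133

22.1133


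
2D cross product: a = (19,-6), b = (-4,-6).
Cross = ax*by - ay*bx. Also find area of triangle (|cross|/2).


cross = 19*(-6) + 6*(-4) = -114 - 24 = -138
Triangle area = |-138|/2 = 138/2 = 69.0000

cross = -138, triangle area = 69.0000


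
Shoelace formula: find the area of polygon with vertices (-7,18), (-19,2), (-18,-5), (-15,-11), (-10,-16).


sum(xi*y_{i+1}) = -7*2 - 19*(-5) - 18*(-11) - 15*(-16) - 10*18 = 339
sum(yi*x_{i+1}) = 18*(-19) + 2*(-18) - 5*(-15) - 11*(-10) - 16*(-7) = -81
Area = |339 + 81|/2 = 420/2 = 210.0000

210.0000 sq units


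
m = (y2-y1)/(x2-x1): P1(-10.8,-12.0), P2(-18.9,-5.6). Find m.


dy = -5.6 + 12.0 = 6.4
dx = -18.9 + 10.8 = -8.1
m = 6.4/(-8.1) = -0.7901

m = -0.7901


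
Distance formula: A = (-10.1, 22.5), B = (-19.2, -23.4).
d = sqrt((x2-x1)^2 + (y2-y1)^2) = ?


dx = -19.2 + 10.1 = -9.1
dy = -23.4 - 22.5 = -45.9
d = sqrt(82.81 + 2106.81) = sqrt(2189.62) = 46.7934

46.7934


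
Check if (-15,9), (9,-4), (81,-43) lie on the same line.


-15*(-4+ 43) + 9*(-43-9) + 81*(9+ 4)
= -585 - 468 + 1053 = 0

Yes, collinear (determinant = 0)


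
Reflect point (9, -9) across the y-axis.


Reflection rule for y-axis: (-x, y)
(9, -9) -> (-9, -9)

(-9, -9)


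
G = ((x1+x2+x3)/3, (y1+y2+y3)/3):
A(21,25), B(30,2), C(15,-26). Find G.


Gx = (21+30+15)/3 = 66/3 = 22.0000
Gy = (25+2- 26)/3 = 1/3 = 0.3333

G = (22.0000, 0.3333)


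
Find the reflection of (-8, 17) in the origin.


Reflection rule for origin: (-x, -y)
(-8, 17) -> (8, -17)

(8, -17)


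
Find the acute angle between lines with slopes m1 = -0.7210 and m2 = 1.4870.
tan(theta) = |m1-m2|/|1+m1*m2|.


m1-m2 = -2.208
1+m1*m2 = -0.072127
tan(theta) = |-2.208/(-0.072127)| = 30.612669
theta = arctan(|-2.208/(-0.072127)|) = 88.1290 degrees (acute angle)

88.1290 degrees


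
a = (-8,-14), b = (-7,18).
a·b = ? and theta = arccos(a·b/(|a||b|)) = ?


a·b = -8*(-7) - 14*18 = 56 - 252 = -196
|a| = sqrt(64+196) = 16.1245
|b| = sqrt(49+324) = 19.3132
cos(theta) = -196/(sqrt(260)*sqrt(373)) = -196/sqrt(96980) = -0.629383
theta = arccos(-196/sqrt(96980)) = 129.0046 degrees

a·b = -196, theta = 129.0046 deg
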